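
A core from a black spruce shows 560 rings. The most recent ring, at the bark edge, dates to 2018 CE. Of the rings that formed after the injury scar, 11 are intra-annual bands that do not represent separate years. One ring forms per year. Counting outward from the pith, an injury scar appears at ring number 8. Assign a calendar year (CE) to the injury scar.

1477 CE

Between ring 8 and the bark edge there are 560 − 8 = 552 rings.
Excluding 11 false rings: 552 − 11 = 541.
2018 − 541 = 1477 CE.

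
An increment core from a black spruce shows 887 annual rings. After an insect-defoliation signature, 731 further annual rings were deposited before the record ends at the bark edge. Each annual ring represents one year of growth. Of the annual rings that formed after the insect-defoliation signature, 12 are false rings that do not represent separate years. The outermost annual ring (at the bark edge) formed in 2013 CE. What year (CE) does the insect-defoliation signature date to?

1294 CE

There are 731 annual rings younger than the insect-defoliation signature.
Removing the 12 false annual rings leaves 731 − 12 = 719 true annual rings beyond the insect-defoliation signature.
The annual ring at the bark edge is 2013 CE, so the insect-defoliation signature dates to 2013 − 719 = 1294 CE.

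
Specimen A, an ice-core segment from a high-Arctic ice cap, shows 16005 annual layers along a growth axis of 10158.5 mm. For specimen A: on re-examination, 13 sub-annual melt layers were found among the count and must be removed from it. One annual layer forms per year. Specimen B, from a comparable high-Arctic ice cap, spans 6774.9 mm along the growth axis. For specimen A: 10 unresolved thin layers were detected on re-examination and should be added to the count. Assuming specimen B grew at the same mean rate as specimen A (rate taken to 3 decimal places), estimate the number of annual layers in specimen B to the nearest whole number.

10669 annual layers

Specimen A: true annual layer count = 16005 − 13 + 10 = 16002.
A: Mean rate = 10158.5 mm / 16002 years ≈ 0.635 mm per year.
Specimen B: 6774.9 mm / 0.635 mm per year = 10669.13 years ≈ 10669 annual layers.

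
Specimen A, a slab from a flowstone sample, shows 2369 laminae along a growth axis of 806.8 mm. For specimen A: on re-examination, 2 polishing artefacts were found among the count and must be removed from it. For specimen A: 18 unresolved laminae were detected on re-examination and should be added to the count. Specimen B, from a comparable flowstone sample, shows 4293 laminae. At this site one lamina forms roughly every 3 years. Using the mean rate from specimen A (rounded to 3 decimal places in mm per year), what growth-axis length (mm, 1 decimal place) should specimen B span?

Specimen A: true lamina count = 2369 − 2 + 18 = 2385.
Specimen A: 2385 laminae at 3 years each span 2385 × 3 = 7155 years.
A: Extension rate ≈ 806.8 / 7155 = 0.113 mm/yr.
Specimen B: 4293 laminae at 3 years each span 4293 × 3 = 12879 years. For B, 0.113 mm/year × 12879 years = 1455.3 mm.

1455.3 mm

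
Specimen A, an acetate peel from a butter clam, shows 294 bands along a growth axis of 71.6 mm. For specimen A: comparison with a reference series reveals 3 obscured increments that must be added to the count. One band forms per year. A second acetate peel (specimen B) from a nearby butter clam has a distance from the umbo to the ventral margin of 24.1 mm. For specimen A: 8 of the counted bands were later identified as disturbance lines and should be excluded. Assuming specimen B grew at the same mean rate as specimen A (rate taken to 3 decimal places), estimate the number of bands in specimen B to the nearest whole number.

97 bands

Specimen A: true band count = 294 − 8 + 3 = 289.
A: Extension rate ≈ 71.6 / 289 = 0.248 mm/year.
For B, 24.1 / 0.248 = 97.18 years ≈ 97 bands.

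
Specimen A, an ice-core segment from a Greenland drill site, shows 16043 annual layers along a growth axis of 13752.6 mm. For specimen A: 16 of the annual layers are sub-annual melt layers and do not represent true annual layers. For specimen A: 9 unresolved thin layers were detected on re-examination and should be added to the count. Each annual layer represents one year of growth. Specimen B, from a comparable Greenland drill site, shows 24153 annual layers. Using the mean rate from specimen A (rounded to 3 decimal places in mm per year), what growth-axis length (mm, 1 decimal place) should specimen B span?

20723.3 mm

Specimen A: true annual layer count = 16043 − 16 + 9 = 16036.
A: Mean rate = 13752.6 mm / 16036 years ≈ 0.858 mm/year.
B's length ≈ 0.858 × 24153 = 20723.3 mm.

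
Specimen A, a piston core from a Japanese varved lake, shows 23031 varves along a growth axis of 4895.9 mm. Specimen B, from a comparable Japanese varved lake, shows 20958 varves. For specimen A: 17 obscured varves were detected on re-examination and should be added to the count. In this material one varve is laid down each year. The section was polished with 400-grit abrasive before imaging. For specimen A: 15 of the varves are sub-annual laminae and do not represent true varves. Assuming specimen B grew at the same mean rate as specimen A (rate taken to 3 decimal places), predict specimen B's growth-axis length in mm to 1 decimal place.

4464.1 mm

Specimen A: adjusted count: 23031 − 15 + 17 = 23033 varves.
A: Mean rate = 4895.9 mm / 23033 years ≈ 0.213 mm/year.
For B, 0.213 mm/year × 20958 years = 4464.1 mm.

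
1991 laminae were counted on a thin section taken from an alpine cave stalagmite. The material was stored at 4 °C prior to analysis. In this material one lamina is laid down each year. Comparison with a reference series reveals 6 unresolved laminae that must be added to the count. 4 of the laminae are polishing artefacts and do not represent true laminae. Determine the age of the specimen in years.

True lamina count = 1991 − 4 + 6 = 1993.
At one lamina per year, that is 1993 years.

1993 yr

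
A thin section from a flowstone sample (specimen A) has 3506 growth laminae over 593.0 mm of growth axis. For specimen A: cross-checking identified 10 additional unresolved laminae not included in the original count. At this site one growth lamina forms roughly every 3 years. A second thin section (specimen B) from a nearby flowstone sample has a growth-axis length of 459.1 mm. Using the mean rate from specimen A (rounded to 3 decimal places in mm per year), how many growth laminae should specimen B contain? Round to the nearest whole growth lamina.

2733 growth laminae

Specimen A: after corrections the count is 3506 + 10 = 3516 growth laminae.
Specimen A: multiplying by 3 years per growth lamina: 3516 × 3 = 10548 years.
A: Extension rate ≈ 593.0 / 10548 = 0.056 mm per year.
For B, 459.1 / 0.056 = 8198.21 years; at 3 years per growth lamina that is 8198.21 / 3 ≈ 2733 growth laminae.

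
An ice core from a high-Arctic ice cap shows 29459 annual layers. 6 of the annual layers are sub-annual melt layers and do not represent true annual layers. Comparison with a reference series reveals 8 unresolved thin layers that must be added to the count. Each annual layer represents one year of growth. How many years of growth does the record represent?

29461 years

Adjusted count: 29459 − 6 + 8 = 29461 annual layers.
With a one-to-one annual layer periodicity this is 29461 years.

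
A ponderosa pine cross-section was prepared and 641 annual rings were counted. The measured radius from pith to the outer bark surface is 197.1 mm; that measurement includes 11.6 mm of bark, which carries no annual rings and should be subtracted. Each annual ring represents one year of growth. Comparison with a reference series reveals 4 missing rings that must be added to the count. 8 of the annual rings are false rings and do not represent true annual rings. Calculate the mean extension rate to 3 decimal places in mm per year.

0.291 mm per year

Adjusted count: 641 − 8 + 4 = 637 annual rings.
The growth record spans 197.1 − 11.6 = 185.5 mm.
Extension rate ≈ 185.5 / 637 = 0.291 mm per year.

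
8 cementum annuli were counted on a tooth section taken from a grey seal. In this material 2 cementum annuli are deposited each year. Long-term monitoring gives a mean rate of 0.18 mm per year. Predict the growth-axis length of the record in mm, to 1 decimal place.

With 2 cementum annuli per year, 8 / 2 = 4 years.
4 years at 0.18 mm/year gives 0.18 × 4 = 0.7 mm.

0.7 mm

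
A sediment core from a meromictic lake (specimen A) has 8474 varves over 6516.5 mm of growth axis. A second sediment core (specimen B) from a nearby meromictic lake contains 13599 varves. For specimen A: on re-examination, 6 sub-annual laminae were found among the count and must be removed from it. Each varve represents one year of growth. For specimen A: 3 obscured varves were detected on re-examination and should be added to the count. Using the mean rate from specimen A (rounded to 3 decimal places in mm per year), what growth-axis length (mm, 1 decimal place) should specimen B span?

10457.6 mm

Specimen A: correcting the raw count gives 8474 − 6 + 3 = 8471 true varves.
A: 6516.5 mm over 8471 years gives 6516.5 / 8471 ≈ 0.769 mm/year.
For B, 0.769 mm/year × 13599 years = 10457.6 mm.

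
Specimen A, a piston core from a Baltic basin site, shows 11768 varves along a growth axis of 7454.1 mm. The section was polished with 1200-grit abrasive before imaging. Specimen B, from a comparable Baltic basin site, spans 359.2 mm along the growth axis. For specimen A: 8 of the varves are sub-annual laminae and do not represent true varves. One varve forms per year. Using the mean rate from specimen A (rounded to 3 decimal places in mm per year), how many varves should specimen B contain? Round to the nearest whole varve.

Specimen A: correcting the raw count gives 11768 − 8 = 11760 true varves.
A: Extension rate ≈ 7454.1 / 11760 = 0.634 mm/year.
For B, 359.2 / 0.634 = 566.56 years ≈ 567 varves.

567 varves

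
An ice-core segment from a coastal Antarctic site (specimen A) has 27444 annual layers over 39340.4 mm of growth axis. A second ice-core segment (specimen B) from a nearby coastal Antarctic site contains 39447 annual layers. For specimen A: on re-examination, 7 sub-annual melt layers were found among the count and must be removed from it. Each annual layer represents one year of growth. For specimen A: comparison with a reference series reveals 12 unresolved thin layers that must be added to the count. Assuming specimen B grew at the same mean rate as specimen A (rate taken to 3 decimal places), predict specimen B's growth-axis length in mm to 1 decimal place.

56527.6 mm

Specimen A: adjusted count: 27444 − 7 + 12 = 27449 annual layers.
A: 39340.4 mm over 27449 years gives 39340.4 / 27449 ≈ 1.433 mm/yr.
For B, 1.433 mm/year × 39447 years = 56527.6 mm.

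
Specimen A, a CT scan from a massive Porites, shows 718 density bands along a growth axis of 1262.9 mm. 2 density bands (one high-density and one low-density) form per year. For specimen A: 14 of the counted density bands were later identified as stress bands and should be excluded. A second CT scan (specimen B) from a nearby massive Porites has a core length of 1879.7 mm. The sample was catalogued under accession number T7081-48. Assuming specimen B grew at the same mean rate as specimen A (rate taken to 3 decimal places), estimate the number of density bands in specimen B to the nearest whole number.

Specimen A: true density band count = 718 − 14 = 704.
Specimen A: 704 density bands at 2 per year is 704 / 2 = 352 years.
A: 1262.9 mm over 352 years gives 1262.9 / 352 ≈ 3.588 mm/year.
Specimen B: 1879.7 mm / 3.588 mm per year = 523.89 years; at 2 density bands per year that is 523.89 × 2 ≈ 1048 density bands.

1048 density bands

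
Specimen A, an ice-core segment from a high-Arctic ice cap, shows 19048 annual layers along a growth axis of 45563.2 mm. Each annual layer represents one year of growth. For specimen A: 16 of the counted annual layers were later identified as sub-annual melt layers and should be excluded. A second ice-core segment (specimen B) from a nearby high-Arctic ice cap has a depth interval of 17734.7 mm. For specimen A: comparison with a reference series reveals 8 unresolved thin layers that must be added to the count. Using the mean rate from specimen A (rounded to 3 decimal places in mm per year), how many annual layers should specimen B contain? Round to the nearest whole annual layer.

Specimen A: true annual layer count = 19048 − 16 + 8 = 19040.
A: Extension rate ≈ 45563.2 / 19040 = 2.393 mm per year.
B spans 17734.7 / 2.393 = 7411.07 years ≈ 7411 annual layers.

7411 annual layers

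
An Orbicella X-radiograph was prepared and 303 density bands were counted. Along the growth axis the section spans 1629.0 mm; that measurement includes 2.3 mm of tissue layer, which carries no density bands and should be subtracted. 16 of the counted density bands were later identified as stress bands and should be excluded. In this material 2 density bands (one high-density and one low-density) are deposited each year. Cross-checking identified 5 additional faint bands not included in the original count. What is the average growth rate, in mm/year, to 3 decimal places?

Adjusted count: 303 − 16 + 5 = 292 density bands.
292 density bands at 2 per year is 292 / 2 = 146 years.
Net length = 1629.0 − 2.3 = 1626.7 mm.
Mean rate = 1626.7 mm / 146 years ≈ 11.142 mm/year.

11.142 mm/year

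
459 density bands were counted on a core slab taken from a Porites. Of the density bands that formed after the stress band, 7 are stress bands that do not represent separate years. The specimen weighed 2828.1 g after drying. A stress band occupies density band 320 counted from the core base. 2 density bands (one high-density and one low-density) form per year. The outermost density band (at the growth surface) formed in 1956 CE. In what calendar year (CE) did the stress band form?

The stress band sits at density band 320 from the core base, so 459 − 320 = 139 density bands formed after it.
139 − 7 false = 132 true density bands after the stress band.
132 density bands at 2 per year is 132 / 2 = 66 years.
1956 − 66 = 1890 CE.

1890 CE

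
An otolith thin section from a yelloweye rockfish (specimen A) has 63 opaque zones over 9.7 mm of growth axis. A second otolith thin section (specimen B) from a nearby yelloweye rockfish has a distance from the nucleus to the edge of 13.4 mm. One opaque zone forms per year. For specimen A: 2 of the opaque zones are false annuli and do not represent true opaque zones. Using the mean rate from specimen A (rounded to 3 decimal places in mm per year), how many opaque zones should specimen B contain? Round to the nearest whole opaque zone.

84 opaque zones

Specimen A: adjusted count: 63 − 2 = 61 opaque zones.
A: Mean rate = 9.7 mm / 61 years ≈ 0.159 mm/yr.
For B, 13.4 / 0.159 = 84.28 years ≈ 84 opaque zones.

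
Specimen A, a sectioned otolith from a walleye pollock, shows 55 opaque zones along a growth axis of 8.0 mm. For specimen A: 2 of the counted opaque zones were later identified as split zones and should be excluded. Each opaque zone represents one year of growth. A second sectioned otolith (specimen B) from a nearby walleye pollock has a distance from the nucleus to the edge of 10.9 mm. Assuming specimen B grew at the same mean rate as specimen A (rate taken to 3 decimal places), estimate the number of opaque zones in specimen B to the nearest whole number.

72 opaque zones

Specimen A: adjusted count: 55 − 2 = 53 opaque zones.
A: Mean rate = 8.0 mm / 53 years ≈ 0.151 mm/yr.
Specimen B: 10.9 mm / 0.151 mm per year = 72.19 years ≈ 72 opaque zones.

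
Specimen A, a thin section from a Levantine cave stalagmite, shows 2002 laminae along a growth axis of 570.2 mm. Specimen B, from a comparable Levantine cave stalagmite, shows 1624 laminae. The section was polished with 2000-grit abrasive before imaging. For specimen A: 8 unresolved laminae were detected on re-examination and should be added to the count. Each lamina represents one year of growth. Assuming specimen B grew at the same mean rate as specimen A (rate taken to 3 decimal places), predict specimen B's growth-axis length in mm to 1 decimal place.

Specimen A: correcting the raw count gives 2002 + 8 = 2010 true laminae.
A: Extension rate ≈ 570.2 / 2010 = 0.284 mm/year.
Length of B = 0.284 × 1624 = 461.2 mm.

461.2 mm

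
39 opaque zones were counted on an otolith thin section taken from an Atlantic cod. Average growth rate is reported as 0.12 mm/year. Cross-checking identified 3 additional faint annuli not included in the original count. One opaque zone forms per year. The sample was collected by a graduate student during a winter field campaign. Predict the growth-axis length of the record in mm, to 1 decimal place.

Adjusted count: 39 + 3 = 42 opaque zones.
Length ≈ 0.12 × 42 = 5.0 mm.

5.0 mm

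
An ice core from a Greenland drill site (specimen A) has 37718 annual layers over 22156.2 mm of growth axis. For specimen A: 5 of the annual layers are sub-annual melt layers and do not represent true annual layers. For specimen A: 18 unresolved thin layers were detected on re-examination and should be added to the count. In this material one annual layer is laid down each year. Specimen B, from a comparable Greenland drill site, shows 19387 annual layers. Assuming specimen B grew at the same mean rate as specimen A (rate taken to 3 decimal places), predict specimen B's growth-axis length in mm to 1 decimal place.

11380.2 mm

Specimen A: after corrections the count is 37718 − 5 + 18 = 37731 annual layers.
A: Extension rate ≈ 22156.2 / 37731 = 0.587 mm/yr.
B's length ≈ 0.587 × 19387 = 11380.2 mm.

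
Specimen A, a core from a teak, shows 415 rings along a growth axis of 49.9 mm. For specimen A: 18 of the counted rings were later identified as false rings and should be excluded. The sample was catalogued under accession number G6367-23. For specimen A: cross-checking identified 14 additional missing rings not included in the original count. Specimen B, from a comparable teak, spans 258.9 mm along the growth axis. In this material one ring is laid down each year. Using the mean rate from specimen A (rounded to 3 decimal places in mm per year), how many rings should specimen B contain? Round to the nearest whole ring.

Specimen A: correcting the raw count gives 415 − 18 + 14 = 411 true rings.
A: 49.9 mm over 411 years gives 49.9 / 411 ≈ 0.121 mm/year.
Specimen B: 258.9 mm / 0.121 mm per year = 2139.67 years ≈ 2140 rings.

2140 rings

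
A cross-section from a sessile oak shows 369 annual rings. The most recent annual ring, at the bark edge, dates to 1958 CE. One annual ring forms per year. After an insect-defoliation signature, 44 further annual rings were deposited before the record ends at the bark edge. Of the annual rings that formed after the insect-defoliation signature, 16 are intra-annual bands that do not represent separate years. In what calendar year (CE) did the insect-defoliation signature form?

1930 CE

44 annual rings post-date the insect-defoliation signature.
Excluding 16 false annual rings: 44 − 16 = 28.
The annual ring at the bark edge is 1958 CE, so the insect-defoliation signature dates to 1958 − 28 = 1930 CE.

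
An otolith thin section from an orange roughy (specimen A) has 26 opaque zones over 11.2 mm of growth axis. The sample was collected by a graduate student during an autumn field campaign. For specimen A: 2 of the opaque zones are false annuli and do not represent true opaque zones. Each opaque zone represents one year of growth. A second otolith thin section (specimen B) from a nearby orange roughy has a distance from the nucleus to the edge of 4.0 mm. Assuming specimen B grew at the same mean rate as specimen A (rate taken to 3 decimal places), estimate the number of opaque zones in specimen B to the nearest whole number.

9 opaque zones

Specimen A: correcting the raw count gives 26 − 2 = 24 true opaque zones.
A: Mean rate = 11.2 mm / 24 years ≈ 0.467 mm/year.
B spans 4.0 / 0.467 = 8.57 years ≈ 9 opaque zones.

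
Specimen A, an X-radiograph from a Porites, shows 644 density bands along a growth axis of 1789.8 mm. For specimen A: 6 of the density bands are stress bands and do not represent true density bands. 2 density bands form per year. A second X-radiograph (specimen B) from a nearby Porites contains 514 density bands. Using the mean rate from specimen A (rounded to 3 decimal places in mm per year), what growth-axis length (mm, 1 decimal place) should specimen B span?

Specimen A: adjusted count: 644 − 6 = 638 density bands.
Specimen A: 638 density bands at 2 per year is 638 / 2 = 319 years.
A: 1789.8 mm over 319 years gives 1789.8 / 319 ≈ 5.611 mm per year.
Specimen B: with 2 density bands per year, 514 / 2 = 257 years. B's length ≈ 5.611 × 257 = 1442.0 mm.

1442.0 mm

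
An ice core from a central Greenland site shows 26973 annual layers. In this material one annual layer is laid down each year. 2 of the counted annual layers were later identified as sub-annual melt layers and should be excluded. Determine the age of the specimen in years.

26971 yr

Adjusted count: 26973 − 2 = 26971 annual layers.
One annual layer per year makes the duration 26971 years.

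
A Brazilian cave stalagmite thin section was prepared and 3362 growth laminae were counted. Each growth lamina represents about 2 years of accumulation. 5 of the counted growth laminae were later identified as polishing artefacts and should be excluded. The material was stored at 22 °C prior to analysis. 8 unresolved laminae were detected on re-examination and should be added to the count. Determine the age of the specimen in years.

6730 yr

True growth lamina count = 3362 − 5 + 8 = 3365.
At 2 years per growth lamina, 3365 × 2 = 6730 years.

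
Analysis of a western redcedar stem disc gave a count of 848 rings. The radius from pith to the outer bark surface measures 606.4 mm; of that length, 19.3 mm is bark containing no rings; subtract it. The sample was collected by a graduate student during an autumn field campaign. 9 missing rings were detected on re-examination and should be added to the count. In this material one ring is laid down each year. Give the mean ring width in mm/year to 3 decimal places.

0.685 mm/year

After corrections the count is 848 + 9 = 857 rings.
Net length = 606.4 − 19.3 = 587.1 mm.
Extension rate ≈ 587.1 / 857 = 0.685 mm/year.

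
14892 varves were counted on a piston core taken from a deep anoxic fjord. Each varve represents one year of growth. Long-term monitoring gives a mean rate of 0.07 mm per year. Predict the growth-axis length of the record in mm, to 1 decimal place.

The record spans 14892 years at 0.07 mm per year.
Predicted length = 0.07 mm/year × 14892 years = 1042.4 mm.

1042.4 mm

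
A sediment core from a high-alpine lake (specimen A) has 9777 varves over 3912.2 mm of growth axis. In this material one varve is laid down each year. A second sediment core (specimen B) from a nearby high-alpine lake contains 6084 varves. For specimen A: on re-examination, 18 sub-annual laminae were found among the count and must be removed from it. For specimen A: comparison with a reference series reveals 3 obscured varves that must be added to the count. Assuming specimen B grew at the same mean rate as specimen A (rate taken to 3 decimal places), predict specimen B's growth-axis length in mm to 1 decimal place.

2439.7 mm

Specimen A: after corrections the count is 9777 − 18 + 3 = 9762 varves.
A: 3912.2 mm over 9762 years gives 3912.2 / 9762 ≈ 0.401 mm/year.
For B, 0.401 mm/year × 6084 years = 2439.7 mm.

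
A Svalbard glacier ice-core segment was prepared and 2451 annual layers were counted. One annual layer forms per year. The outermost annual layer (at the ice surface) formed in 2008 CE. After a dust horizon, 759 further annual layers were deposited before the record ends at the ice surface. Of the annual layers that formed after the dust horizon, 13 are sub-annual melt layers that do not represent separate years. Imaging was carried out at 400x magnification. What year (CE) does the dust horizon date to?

1262 CE

There are 759 annual layers younger than the dust horizon.
Excluding 13 false annual layers: 759 − 13 = 746.
Counting back 746 years from 2008 CE places the dust horizon in 2008 − 746 = 1262 CE.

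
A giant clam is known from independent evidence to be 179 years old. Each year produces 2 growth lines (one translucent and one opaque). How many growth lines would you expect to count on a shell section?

358 growth lines

With 2 growth lines per year, 179 years would produce 179 × 2 = 358 growth lines.
So 358 growth lines should be present.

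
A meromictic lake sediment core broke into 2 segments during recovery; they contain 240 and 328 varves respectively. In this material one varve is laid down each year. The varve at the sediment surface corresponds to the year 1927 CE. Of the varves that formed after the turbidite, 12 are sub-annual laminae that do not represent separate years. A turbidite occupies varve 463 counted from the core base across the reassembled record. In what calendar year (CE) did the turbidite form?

1834 CE

Total varves = 240 + 328 = 568.
568 − 463 = 105 varves lie beyond the turbidite toward the sediment surface.
Removing the 12 false varves leaves 105 − 12 = 93 true varves beyond the turbidite.
1927 − 93 = 1834 CE.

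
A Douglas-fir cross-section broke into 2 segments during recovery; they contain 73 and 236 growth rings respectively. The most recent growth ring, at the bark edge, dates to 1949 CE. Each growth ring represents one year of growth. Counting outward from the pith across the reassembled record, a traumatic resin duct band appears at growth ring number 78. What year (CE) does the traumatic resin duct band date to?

Total growth rings = 73 + 236 = 309.
309 − 78 = 231 growth rings lie beyond the traumatic resin duct band toward the bark edge.
The growth ring at the bark edge is 1949 CE, so the traumatic resin duct band dates to 1949 − 231 = 1718 CE.

1718 CE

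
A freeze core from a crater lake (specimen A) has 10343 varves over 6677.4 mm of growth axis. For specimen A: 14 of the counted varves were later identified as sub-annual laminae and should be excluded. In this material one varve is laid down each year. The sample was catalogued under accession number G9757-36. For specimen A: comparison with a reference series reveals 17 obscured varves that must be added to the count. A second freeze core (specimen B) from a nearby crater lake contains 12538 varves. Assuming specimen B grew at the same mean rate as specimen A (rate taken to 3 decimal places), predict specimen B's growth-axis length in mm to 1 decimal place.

Specimen A: true varve count = 10343 − 14 + 17 = 10346.
A: 6677.4 mm over 10346 years gives 6677.4 / 10346 ≈ 0.645 mm/year.
B's length ≈ 0.645 × 12538 = 8087.0 mm.

8087.0 mm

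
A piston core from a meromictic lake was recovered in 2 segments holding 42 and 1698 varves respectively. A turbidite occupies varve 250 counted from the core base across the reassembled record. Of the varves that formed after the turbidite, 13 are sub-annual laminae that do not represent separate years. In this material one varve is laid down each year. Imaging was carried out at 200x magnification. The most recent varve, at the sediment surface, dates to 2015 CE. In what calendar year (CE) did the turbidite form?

538 CE

Total varves = 42 + 1698 = 1740.
Between varve 250 and the sediment surface there are 1740 − 250 = 1490 varves.
Excluding 13 false varves: 1490 − 13 = 1477.
2015 − 1477 = 538 CE.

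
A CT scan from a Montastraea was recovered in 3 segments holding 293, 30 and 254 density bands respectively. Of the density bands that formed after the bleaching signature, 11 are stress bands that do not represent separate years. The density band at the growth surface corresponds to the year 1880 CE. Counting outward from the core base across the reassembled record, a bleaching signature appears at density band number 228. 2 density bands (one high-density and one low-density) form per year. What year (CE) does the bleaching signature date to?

1711 CE

Total density bands = 293 + 30 + 254 = 577.
577 − 228 = 349 density bands lie beyond the bleaching signature toward the growth surface.
349 − 11 false = 338 true density bands after the bleaching signature.
338 density bands at 2 per year is 338 / 2 = 169 years.
1880 − 169 = 1711 CE.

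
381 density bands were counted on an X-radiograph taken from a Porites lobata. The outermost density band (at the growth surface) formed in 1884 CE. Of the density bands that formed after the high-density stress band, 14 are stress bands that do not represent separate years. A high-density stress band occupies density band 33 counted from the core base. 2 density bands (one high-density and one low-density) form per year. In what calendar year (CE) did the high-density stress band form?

Between density band 33 and the growth surface there are 381 − 33 = 348 density bands.
Excluding 14 false density bands: 348 − 14 = 334.
Dividing by 2 density bands per year: 334 / 2 = 167 years.
1884 − 167 = 1717 CE.

1717 CE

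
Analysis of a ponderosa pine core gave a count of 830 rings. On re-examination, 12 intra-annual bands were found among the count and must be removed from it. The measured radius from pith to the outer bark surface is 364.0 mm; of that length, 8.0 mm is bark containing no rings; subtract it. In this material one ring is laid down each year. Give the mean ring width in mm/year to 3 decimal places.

0.435 mm/year

After corrections the count is 830 − 12 = 818 rings.
Net length = 364.0 − 8.0 = 356.0 mm.
Mean rate = 356.0 mm / 818 years ≈ 0.435 mm/year.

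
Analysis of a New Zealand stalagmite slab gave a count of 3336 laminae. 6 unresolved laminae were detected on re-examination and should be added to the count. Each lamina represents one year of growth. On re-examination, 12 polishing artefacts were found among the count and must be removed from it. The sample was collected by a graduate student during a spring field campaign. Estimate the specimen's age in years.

3330 years

Adjusted count: 3336 − 12 + 6 = 3330 laminae.
At one lamina per year, that is 3330 years.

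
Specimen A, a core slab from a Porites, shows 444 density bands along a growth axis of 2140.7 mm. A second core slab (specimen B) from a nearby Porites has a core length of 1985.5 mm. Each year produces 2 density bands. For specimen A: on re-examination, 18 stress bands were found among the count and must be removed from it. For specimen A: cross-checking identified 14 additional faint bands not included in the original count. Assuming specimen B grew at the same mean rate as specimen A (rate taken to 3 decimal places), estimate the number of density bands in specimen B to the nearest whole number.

Specimen A: correcting the raw count gives 444 − 18 + 14 = 440 true density bands.
Specimen A: 440 density bands at 2 per year is 440 / 2 = 220 years.
A: Mean rate = 2140.7 mm / 220 years ≈ 9.730 mm per year.
Specimen B: 1985.5 mm / 9.730 mm per year = 204.06 years; at 2 density bands per year that is 204.06 × 2 ≈ 408 density bands.

408 density bands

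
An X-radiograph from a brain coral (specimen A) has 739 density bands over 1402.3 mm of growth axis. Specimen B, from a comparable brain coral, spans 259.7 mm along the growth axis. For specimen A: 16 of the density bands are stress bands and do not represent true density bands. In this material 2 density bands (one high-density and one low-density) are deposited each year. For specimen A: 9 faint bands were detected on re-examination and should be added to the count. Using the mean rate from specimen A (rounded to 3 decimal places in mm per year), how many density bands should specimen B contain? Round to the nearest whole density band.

136 density bands

Specimen A: after corrections the count is 739 − 16 + 9 = 732 density bands.
Specimen A: with 2 density bands per year, 732 / 2 = 366 years.
A: Mean rate = 1402.3 mm / 366 years ≈ 3.831 mm/yr.
B spans 259.7 / 3.831 = 67.79 years; at 2 density bands per year that is 67.79 × 2 ≈ 136 density bands.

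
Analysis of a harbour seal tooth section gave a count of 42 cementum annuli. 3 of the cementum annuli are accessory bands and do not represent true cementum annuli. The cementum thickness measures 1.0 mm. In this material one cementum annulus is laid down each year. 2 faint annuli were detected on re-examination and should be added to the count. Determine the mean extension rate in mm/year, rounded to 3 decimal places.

Adjusted count: 42 − 3 + 2 = 41 cementum annuli.
Mean rate = 1.0 mm / 41 years ≈ 0.024 mm/year.

0.024 mm/year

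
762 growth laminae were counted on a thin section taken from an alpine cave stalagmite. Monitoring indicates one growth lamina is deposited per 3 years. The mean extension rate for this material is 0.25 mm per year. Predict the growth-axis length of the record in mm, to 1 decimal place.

571.5 mm

762 growth laminae at 3 years each span 762 × 3 = 2286 years.
2286 years at 0.25 mm/year gives 0.25 × 2286 = 571.5 mm.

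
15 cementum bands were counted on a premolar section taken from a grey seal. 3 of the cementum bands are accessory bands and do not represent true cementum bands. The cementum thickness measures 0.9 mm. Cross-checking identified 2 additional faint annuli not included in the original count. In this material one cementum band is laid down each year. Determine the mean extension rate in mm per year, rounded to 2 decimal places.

0.06 mm per year

After corrections the count is 15 − 3 + 2 = 14 cementum bands.
0.9 mm over 14 years gives 0.9 / 14 ≈ 0.06 mm per year.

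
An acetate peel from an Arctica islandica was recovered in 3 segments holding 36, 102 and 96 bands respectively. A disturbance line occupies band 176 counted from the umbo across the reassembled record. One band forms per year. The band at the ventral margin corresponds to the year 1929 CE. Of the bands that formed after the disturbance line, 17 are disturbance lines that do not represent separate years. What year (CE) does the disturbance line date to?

1888 CE

Total bands = 36 + 102 + 96 = 234.
The disturbance line sits at band 176 from the umbo, so 234 − 176 = 58 bands formed after it.
Removing the 17 false bands leaves 58 − 17 = 41 true bands beyond the disturbance line.
1929 − 41 = 1888 CE.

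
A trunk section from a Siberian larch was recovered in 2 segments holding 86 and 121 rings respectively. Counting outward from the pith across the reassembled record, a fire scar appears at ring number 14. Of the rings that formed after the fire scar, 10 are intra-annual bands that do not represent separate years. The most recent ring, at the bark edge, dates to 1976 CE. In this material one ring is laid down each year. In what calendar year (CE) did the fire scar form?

1793 CE

Total rings = 86 + 121 = 207.
The fire scar sits at ring 14 from the pith, so 207 − 14 = 193 rings formed after it.
193 − 10 false = 183 true rings after the fire scar.
1976 − 183 = 1793 CE.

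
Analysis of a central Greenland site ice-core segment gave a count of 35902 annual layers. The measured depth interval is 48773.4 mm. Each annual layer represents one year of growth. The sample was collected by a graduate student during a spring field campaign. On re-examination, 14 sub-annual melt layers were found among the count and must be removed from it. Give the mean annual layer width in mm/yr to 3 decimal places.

After corrections the count is 35902 − 14 = 35888 annual layers.
Extension rate ≈ 48773.4 / 35888 = 1.359 mm/yr.

1.359 mm/yr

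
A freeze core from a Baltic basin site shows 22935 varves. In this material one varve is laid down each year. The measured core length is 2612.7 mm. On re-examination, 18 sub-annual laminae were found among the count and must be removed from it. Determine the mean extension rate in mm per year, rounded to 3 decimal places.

0.114 mm per year

Adjusted count: 22935 − 18 = 22917 varves.
Extension rate ≈ 2612.7 / 22917 = 0.114 mm per year.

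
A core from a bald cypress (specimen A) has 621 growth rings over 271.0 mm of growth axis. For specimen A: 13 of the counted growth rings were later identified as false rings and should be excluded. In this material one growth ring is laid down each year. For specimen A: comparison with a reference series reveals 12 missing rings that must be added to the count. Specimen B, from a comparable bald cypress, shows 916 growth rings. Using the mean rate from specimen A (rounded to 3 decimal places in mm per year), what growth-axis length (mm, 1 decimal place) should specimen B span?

Specimen A: after corrections the count is 621 − 13 + 12 = 620 growth rings.
A: Extension rate ≈ 271.0 / 620 = 0.437 mm per year.
For B, 0.437 mm/year × 916 years = 400.3 mm.

400.3 mm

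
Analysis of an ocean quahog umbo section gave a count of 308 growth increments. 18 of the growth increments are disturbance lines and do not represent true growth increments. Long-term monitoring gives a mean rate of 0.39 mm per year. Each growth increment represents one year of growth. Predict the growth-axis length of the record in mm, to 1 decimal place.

Adjusted count: 308 − 18 = 290 growth increments.
290 years at 0.39 mm/year gives 0.39 × 290 = 113.1 mm.

113.1 mm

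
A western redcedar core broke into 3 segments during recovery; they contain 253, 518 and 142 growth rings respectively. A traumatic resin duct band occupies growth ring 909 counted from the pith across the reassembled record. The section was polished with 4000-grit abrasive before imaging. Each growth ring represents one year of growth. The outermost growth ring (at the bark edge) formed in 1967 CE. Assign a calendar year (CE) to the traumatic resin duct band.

1963 CE

Total growth rings = 253 + 518 + 142 = 913.
Between growth ring 909 and the bark edge there are 913 − 909 = 4 growth rings.
Counting back 4 years from 1967 CE places the traumatic resin duct band in 1967 − 4 = 1963 CE.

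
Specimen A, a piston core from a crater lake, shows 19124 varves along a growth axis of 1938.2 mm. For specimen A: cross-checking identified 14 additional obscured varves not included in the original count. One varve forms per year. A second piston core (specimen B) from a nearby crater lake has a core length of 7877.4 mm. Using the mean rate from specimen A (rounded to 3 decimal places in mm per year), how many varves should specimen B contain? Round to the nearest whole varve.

Specimen A: correcting the raw count gives 19124 + 14 = 19138 true varves.
A: Mean rate = 1938.2 mm / 19138 years ≈ 0.101 mm/yr.
Specimen B: 7877.4 mm / 0.101 mm per year = 77994.06 years ≈ 77994 varves.

77994 varves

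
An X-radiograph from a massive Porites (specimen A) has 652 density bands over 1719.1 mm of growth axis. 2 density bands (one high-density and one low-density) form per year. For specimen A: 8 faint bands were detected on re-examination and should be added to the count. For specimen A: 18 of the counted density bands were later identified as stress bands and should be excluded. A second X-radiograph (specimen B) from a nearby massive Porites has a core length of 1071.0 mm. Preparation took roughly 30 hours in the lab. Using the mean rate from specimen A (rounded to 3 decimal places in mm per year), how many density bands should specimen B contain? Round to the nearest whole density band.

400 density bands

Specimen A: correcting the raw count gives 652 − 18 + 8 = 642 true density bands.
Specimen A: dividing by 2 density bands per year: 642 / 2 = 321 years.
A: Mean rate = 1719.1 mm / 321 years ≈ 5.355 mm/year.
B spans 1071.0 / 5.355 = 200.00 years; at 2 density bands per year that is 200.00 × 2 ≈ 400 density bands.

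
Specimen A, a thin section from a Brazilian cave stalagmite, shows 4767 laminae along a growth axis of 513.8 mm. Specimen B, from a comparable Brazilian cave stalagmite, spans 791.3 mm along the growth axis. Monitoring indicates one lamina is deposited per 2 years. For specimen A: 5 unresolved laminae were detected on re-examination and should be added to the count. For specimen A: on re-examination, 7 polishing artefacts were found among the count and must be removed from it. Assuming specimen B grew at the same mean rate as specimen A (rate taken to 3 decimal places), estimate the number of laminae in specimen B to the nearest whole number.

7327 laminae

Specimen A: after corrections the count is 4767 − 7 + 5 = 4765 laminae.
Specimen A: 4765 laminae at 2 years each span 4765 × 2 = 9530 years.
A: Extension rate ≈ 513.8 / 9530 = 0.054 mm per year.
Specimen B: 791.3 mm / 0.054 mm per year = 14653.70 years; at 2 years per lamina that is 14653.70 / 2 ≈ 7327 laminae.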